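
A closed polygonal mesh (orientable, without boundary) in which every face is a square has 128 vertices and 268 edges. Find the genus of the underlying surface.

4

Every face is a square and each edge borders two faces, so 4F = 2·268, giving F = 134.
χ = V − E + F = 128 − 268 + 134 = -6.
For a closed orientable surface χ = 2 − 2g, so g = (2 − (-6))/2 = 4.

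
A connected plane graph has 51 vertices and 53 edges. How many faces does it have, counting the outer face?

4

Euler's formula for a connected plane graph: V − E + F = 2, so F = 2 − 51 + 53 = 4.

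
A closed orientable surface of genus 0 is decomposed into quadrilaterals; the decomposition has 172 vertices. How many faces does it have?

χ = 2 − 2·0 = 2, and every face is a square so 4F = 2E.
V − E + F = 2 with E = 4F/2 gives 172 − (4/2 − 1)·F = 2, so F = 170 and E = 340.

170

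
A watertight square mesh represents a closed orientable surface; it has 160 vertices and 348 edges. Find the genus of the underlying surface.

Every face is a square and each edge borders two faces, so 4F = 2·348, giving F = 174.
χ = V − E + F = 160 − 348 + 174 = -14.
For a closed orientable surface χ = 2 − 2g, so g = (2 − (-14))/2 = 8.

8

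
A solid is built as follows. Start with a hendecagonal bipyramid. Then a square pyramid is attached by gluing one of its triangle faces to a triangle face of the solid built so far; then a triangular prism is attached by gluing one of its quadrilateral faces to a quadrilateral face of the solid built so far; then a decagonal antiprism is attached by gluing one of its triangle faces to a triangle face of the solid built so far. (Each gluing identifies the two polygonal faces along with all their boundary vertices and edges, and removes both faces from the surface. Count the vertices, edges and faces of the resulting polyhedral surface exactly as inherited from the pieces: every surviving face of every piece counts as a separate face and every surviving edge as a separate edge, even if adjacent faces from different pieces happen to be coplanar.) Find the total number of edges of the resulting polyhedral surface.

A hendecagonal bipyramid: V=13, E=33, F=22.
Attach a square pyramid (V=5, E=8, F=5) along a 3-gon: merge 3 vertices and 3 edges, delete both glued faces → V=15, E=38, F=25.
Attach a triangular prism (V=6, E=9, F=5) along a 4-gon: merge 4 vertices and 4 edges, delete both glued faces → V=17, E=43, F=28.
Attach a decagonal antiprism (V=20, E=40, F=22) along a 3-gon: merge 3 vertices and 3 edges, delete both glued faces → V=34, E=80, F=48.
Check: V − E + F = 34 − 80 + 48 = 2.

80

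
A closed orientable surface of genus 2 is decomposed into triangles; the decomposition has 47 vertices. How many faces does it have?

98

χ = 2 − 2·2 = -2, and every face is a triangle so 3F = 2E.
V − E + F = -2 with E = 3F/2 gives 47 − (3/2 − 1)·F = -2, so F = 98 and E = 147.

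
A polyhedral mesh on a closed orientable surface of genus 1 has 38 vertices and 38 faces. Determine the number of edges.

For a closed orientable surface of genus 1, χ = 2 − 2·1 = 0.
E = V + F − (0) = 38 + 38 − (0) = 76.

76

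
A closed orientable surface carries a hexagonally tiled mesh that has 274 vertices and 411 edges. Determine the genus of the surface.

1

Every face is a hexagon and each edge borders two faces, so 6F = 2·411, giving F = 137.
χ = V − E + F = 274 − 411 + 137 = 0.
For a closed orientable surface χ = 2 − 2g, so g = (2 − (0))/2 = 1.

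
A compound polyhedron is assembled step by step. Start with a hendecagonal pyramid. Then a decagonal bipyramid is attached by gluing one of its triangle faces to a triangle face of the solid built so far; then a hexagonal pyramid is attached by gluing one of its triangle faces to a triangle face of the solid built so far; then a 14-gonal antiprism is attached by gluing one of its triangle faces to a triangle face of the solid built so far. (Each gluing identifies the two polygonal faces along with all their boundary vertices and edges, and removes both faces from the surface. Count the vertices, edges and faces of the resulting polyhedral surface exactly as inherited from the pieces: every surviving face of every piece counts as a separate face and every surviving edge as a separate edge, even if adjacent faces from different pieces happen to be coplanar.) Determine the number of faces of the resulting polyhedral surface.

A hendecagonal pyramid: V=12, E=22, F=12.
Attach a decagonal bipyramid (V=12, E=30, F=20) along a 3-gon: merge 3 vertices and 3 edges, delete both glued faces → V=21, E=49, F=30.
Attach a hexagonal pyramid (V=7, E=12, F=7) along a 3-gon: merge 3 vertices and 3 edges, delete both glued faces → V=25, E=58, F=35.
Attach a 14-gonal antiprism (V=28, E=56, F=30) along a 3-gon: merge 3 vertices and 3 edges, delete both glued faces → V=50, E=111, F=63.
Check: V − E + F = 50 − 111 + 63 = 2.

63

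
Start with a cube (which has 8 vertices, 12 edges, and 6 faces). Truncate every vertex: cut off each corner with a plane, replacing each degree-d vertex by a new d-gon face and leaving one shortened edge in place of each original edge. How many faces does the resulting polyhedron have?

Truncation replaces each original edge-end by a new vertex, so V′ = 2E = 24.
Each original edge survives, and each old vertex of degree d contributes d new edges; summing degrees gives Σd = 2E, so E′ = E + 2E = 3E = 36.
Each original face survives and each original vertex becomes one new face: F′ = F + V = 14.

14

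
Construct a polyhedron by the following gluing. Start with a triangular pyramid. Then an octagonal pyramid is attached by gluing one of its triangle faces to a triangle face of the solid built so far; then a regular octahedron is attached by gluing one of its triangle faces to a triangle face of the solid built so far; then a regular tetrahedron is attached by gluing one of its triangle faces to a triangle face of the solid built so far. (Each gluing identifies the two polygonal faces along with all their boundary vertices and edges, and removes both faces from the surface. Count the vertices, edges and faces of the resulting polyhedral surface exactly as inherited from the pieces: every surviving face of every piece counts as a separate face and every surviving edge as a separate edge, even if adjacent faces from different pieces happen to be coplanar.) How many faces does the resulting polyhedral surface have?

A triangular pyramid: V=4, E=6, F=4.
Attach an octagonal pyramid (V=9, E=16, F=9) along a 3-gon: merge 3 vertices and 3 edges, delete both glued faces → V=10, E=19, F=11.
Attach a regular octahedron (V=6, E=12, F=8) along a 3-gon: merge 3 vertices and 3 edges, delete both glued faces → V=13, E=28, F=17.
Attach a regular tetrahedron (V=4, E=6, F=4) along a 3-gon: merge 3 vertices and 3 edges, delete both glued faces → V=14, E=31, F=19.
Check: V − E + F = 14 − 31 + 19 = 2.

19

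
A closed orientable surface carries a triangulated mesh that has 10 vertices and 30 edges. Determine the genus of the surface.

1

Every face is a triangle and each edge borders two faces, so 3F = 2·30, giving F = 20.
χ = V − E + F = 10 − 30 + 20 = 0.
For a closed orientable surface χ = 2 − 2g, so g = (2 − (0))/2 = 1.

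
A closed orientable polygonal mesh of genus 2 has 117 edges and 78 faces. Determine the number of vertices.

37

For a closed orientable surface of genus 2, χ = 2 − 2·2 = -2.
V = -2 + E − F = -2 + 117 − 78 = 37.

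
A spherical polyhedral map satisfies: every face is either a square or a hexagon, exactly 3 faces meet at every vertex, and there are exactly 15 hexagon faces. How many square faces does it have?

Let x be the number of squares; then F = 15 + x.
Edge–face incidences: 2E = 6·15 + 4·x = 90 + 4x.
Every vertex has degree 3, so 3V = 2E.
Euler: V − E + F = 2 ⇒ (2E)/3 − E + (15 + x) = 2.
Multiply by 6: 2·(2E) − 3·(2E) + 6·(15 + x) = 12, i.e. 90 + 6x − (90 + 4x) = 12.
Collecting terms: 2x = 12, so x = 6.
Then 2E = 90 + 4·6 = 114, so E = 57, V = 2E/3 = 38, F = 15 + 6 = 21.

6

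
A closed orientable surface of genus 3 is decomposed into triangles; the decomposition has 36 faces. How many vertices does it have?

14

χ = 2 − 2·3 = -4, and every face is a triangle so 3F = 2E.
E = 3·36/2 = 54. Then V = -4 + E − F = -4 + 54 − 36 = 14.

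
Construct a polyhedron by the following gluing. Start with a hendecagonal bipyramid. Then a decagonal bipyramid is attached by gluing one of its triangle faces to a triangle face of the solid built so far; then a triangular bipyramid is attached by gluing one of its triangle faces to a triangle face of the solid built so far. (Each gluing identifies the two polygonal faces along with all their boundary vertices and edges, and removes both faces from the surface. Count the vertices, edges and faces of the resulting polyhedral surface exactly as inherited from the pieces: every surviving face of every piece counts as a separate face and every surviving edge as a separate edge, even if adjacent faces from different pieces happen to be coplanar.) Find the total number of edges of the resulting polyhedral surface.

A hendecagonal bipyramid: V=13, E=33, F=22.
Attach a decagonal bipyramid (V=12, E=30, F=20) along a 3-gon: merge 3 vertices and 3 edges, delete both glued faces → V=22, E=60, F=40.
Attach a triangular bipyramid (V=5, E=9, F=6) along a 3-gon: merge 3 vertices and 3 edges, delete both glued faces → V=24, E=66, F=44.
Check: V − E + F = 24 − 66 + 44 = 2.

66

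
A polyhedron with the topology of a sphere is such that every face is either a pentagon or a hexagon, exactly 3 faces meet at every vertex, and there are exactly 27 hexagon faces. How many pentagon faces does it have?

Let x be the number of pentagons; then F = 27 + x.
Edge–face incidences: 2E = 6·27 + 5·x = 162 + 5x.
Every vertex has degree 3, so 3V = 2E.
Euler: V − E + F = 2 ⇒ (2E)/3 − E + (27 + x) = 2.
Multiply by 6: 2·(2E) − 3·(2E) + 6·(27 + x) = 12, i.e. 162 + 6x − (162 + 5x) = 12.
Collecting terms: x = 12.
Then 2E = 162 + 5·12 = 222, so E = 111, V = 2E/3 = 74, F = 27 + 12 = 39.

12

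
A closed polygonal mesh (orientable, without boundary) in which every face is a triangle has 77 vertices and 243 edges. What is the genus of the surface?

3

Every face is a triangle and each edge borders two faces, so 3F = 2·243, giving F = 162.
χ = V − E + F = 77 − 243 + 162 = -4.
For a closed orientable surface χ = 2 − 2g, so g = (2 − (-4))/2 = 3.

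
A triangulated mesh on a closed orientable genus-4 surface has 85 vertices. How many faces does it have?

182

χ = 2 − 2·4 = -6, and every face is a triangle so 3F = 2E.
V − E + F = -6 with E = 3F/2 gives 85 − (3/2 − 1)·F = -6, so F = 182 and E = 273.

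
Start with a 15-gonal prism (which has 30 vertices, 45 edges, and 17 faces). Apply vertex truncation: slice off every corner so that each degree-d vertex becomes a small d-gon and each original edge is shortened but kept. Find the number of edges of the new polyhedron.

Truncation replaces each original edge-end by a new vertex, so V′ = 2E = 90.
Each original edge survives, and each old vertex of degree d contributes d new edges; summing degrees gives Σd = 2E, so E′ = E + 2E = 3E = 135.
Each original face survives and each original vertex becomes one new face: F′ = F + V = 47.

135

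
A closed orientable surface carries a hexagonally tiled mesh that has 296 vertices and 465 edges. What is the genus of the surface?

8

Every face is a hexagon and each edge borders two faces, so 6F = 2·465, giving F = 155.
χ = V − E + F = 296 − 465 + 155 = -14.
For a closed orientable surface χ = 2 − 2g, so g = (2 − (-14))/2 = 8.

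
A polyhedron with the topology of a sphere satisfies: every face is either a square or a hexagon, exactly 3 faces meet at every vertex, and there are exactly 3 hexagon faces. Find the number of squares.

Let x be the number of squares; then F = 3 + x.
Edge–face incidences: 2E = 6·3 + 4·x = 18 + 4x.
Every vertex has degree 3, so 3V = 2E.
Euler: V − E + F = 2 ⇒ (2E)/3 − E + (3 + x) = 2.
Multiply by 6: 2·(2E) − 3·(2E) + 6·(3 + x) = 12, i.e. 18 + 6x − (18 + 4x) = 12.
Collecting terms: 2x = 12, so x = 6.
Then 2E = 18 + 4·6 = 42, so E = 21, V = 2E/3 = 14, F = 3 + 6 = 9.

6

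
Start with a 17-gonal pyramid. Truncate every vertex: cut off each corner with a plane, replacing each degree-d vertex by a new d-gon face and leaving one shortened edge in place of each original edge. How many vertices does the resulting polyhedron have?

68

The base solid has V = 18, E = 34, F = 18.
Truncation replaces each original edge-end by a new vertex, so V′ = 2E = 68.
Each original edge survives, and each old vertex of degree d contributes d new edges; summing degrees gives Σd = 2E, so E′ = E + 2E = 3E = 102.
Each original face survives and each original vertex becomes one new face: F′ = F + V = 36.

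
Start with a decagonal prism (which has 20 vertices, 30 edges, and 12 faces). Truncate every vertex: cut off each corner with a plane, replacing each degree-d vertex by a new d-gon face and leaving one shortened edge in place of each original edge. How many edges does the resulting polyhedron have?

Truncation replaces each original edge-end by a new vertex, so V′ = 2E = 60.
Each original edge survives, and each old vertex of degree d contributes d new edges; summing degrees gives Σd = 2E, so E′ = E + 2E = 3E = 90.
Each original face survives and each original vertex becomes one new face: F′ = F + V = 32.

90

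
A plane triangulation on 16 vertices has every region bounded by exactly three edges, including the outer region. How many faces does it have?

In a plane triangulation 3F = 2E and V − E + F = 2, so F = 2V − 4 = 2·16 − 4 = 28.

28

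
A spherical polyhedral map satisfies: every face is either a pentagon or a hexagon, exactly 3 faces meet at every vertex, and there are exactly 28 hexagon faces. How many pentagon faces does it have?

Let x be the number of pentagons; then F = 28 + x.
Edge–face incidences: 2E = 6·28 + 5·x = 168 + 5x.
Every vertex has degree 3, so 3V = 2E.
Euler: V − E + F = 2 ⇒ (2E)/3 − E + (28 + x) = 2.
Multiply by 6: 2·(2E) − 3·(2E) + 6·(28 + x) = 12, i.e. 168 + 6x − (168 + 5x) = 12.
Collecting terms: x = 12.
Then 2E = 168 + 5·12 = 228, so E = 114, V = 2E/3 = 76, F = 28 + 12 = 40.

12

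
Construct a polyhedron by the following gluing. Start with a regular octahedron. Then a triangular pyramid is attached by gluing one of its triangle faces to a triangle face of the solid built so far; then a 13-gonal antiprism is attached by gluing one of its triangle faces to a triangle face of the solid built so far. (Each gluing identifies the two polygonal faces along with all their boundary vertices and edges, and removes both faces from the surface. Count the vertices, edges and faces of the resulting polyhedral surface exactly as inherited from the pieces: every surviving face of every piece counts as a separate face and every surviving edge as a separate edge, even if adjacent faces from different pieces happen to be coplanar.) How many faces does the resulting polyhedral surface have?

A regular octahedron: V=6, E=12, F=8.
Attach a triangular pyramid (V=4, E=6, F=4) along a 3-gon: merge 3 vertices and 3 edges, delete both glued faces → V=7, E=15, F=10.
Attach a 13-gonal antiprism (V=26, E=52, F=28) along a 3-gon: merge 3 vertices and 3 edges, delete both glued faces → V=30, E=64, F=36.
Check: V − E + F = 30 − 64 + 36 = 2.

36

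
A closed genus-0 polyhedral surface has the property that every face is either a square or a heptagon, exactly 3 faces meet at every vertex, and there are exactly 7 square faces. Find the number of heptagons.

2

Let x be the number of heptagons; then F = 7 + x.
Edge–face incidences: 2E = 4·7 + 7·x = 28 + 7x.
Every vertex has degree 3, so 3V = 2E.
Euler: V − E + F = 2 ⇒ (2E)/3 − E + (7 + x) = 2.
Multiply by 6: 2·(2E) − 3·(2E) + 6·(7 + x) = 12, i.e. 42 + 6x − (28 + 7x) = 12.
Collecting terms: −x + 14 = 12, so −x = −2, so x = 2.
Then 2E = 28 + 7·2 = 42, so E = 21, V = 2E/3 = 14, F = 7 + 2 = 9.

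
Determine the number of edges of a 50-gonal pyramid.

A pyramid on an n-gon base has one n-gon and n triangles: V = 50 + 1 = 51, E = 2·50 = 100, F = 50 + 1 = 51.

100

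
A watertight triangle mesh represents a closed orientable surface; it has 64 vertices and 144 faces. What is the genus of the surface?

Every face is a triangle, so 2E = 3·144 = 432, giving E = 216.
χ = V − E + F = 64 − 216 + 144 = -8.
For a closed orientable surface χ = 2 − 2g, so g = (2 − (-8))/2 = 5.

5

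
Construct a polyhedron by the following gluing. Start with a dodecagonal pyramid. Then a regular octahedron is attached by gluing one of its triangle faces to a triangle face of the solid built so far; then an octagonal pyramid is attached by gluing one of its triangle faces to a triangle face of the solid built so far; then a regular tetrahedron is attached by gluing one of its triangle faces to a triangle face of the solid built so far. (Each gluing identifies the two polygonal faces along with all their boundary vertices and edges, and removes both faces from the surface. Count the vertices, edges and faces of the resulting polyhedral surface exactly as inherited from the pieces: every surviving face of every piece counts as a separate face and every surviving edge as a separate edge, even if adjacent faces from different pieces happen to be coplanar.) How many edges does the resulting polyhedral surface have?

A dodecagonal pyramid: V=13, E=24, F=13.
Attach a regular octahedron (V=6, E=12, F=8) along a 3-gon: merge 3 vertices and 3 edges, delete both glued faces → V=16, E=33, F=19.
Attach an octagonal pyramid (V=9, E=16, F=9) along a 3-gon: merge 3 vertices and 3 edges, delete both glued faces → V=22, E=46, F=26.
Attach a regular tetrahedron (V=4, E=6, F=4) along a 3-gon: merge 3 vertices and 3 edges, delete both glued faces → V=23, E=49, F=28.
Check: V − E + F = 23 − 49 + 28 = 2.

49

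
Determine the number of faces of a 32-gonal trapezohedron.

The n-trapezohedron (dual of the n-antiprism) has V = 2·32 + 2 = 66, E = 4·32 = 128, F = 2·32 = 64.

64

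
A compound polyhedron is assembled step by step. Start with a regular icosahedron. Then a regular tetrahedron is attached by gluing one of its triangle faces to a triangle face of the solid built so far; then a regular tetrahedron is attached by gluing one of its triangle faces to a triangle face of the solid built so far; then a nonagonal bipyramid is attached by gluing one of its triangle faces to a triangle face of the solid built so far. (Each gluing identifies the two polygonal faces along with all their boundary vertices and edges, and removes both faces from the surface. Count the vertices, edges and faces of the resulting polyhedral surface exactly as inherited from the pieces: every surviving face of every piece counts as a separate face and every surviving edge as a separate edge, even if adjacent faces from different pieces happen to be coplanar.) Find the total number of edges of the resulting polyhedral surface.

A regular icosahedron: V=12, E=30, F=20.
Attach a regular tetrahedron (V=4, E=6, F=4) along a 3-gon: merge 3 vertices and 3 edges, delete both glued faces → V=13, E=33, F=22.
Attach a regular tetrahedron (V=4, E=6, F=4) along a 3-gon: merge 3 vertices and 3 edges, delete both glued faces → V=14, E=36, F=24.
Attach a nonagonal bipyramid (V=11, E=27, F=18) along a 3-gon: merge 3 vertices and 3 edges, delete both glued faces → V=22, E=60, F=40.
Check: V − E + F = 22 − 60 + 40 = 2.

60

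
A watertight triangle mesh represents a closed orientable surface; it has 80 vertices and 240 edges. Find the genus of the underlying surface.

1

Every face is a triangle and each edge borders two faces, so 3F = 2·240, giving F = 160.
χ = V − E + F = 80 − 240 + 160 = 0.
For a closed orientable surface χ = 2 − 2g, so g = (2 − (0))/2 = 1.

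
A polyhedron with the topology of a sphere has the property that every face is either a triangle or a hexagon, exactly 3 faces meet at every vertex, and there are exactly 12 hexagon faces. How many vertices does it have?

Let x be the number of triangles; then F = 12 + x.
Edge–face incidences: 2E = 6·12 + 3·x = 72 + 3x.
Every vertex has degree 3, so 3V = 2E.
Euler: V − E + F = 2 ⇒ (2E)/3 − E + (12 + x) = 2.
Multiply by 6: 2·(2E) − 3·(2E) + 6·(12 + x) = 12, i.e. 72 + 6x − (72 + 3x) = 12.
Collecting terms: 3x = 12, so x = 4.
Then 2E = 72 + 3·4 = 84, so E = 42, V = 2E/3 = 28, F = 12 + 4 = 16.

28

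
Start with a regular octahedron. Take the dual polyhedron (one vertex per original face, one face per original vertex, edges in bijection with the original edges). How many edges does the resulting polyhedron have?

12

The base solid has V = 6, E = 12, F = 8.
The dual swaps V and F and preserves E: V′ = F = 8, E′ = E = 12, F′ = V = 6.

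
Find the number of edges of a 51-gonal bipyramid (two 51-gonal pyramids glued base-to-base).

153

A bipyramid over an n-gon has 2n triangular faces and n + 2 vertices: V = 51 + 2 = 53, E = 3·51 = 153, F = 2·51 = 102.
Check: V − E + F = 53 − 153 + 102 = 2.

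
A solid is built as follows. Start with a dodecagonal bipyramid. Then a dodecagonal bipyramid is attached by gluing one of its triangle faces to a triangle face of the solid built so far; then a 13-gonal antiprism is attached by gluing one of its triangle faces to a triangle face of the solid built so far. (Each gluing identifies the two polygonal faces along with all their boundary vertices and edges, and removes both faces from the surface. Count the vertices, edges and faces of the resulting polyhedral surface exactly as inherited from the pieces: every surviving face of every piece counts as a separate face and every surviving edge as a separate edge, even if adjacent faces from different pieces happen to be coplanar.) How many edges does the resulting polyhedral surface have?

A dodecagonal bipyramid: V=14, E=36, F=24.
Attach a dodecagonal bipyramid (V=14, E=36, F=24) along a 3-gon: merge 3 vertices and 3 edges, delete both glued faces → V=25, E=69, F=46.
Attach a 13-gonal antiprism (V=26, E=52, F=28) along a 3-gon: merge 3 vertices and 3 edges, delete both glued faces → V=48, E=118, F=72.
Check: V − E + F = 48 − 118 + 72 = 2.

118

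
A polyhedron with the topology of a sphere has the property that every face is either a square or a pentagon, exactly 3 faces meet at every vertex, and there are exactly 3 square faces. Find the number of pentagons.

6

Let x be the number of pentagons; then F = 3 + x.
Edge–face incidences: 2E = 4·3 + 5·x = 12 + 5x.
Every vertex has degree 3, so 3V = 2E.
Euler: V − E + F = 2 ⇒ (2E)/3 − E + (3 + x) = 2.
Multiply by 6: 2·(2E) − 3·(2E) + 6·(3 + x) = 12, i.e. 18 + 6x − (12 + 5x) = 12.
Collecting terms: x + 6 = 12, so x = 6.
Then 2E = 12 + 5·6 = 42, so E = 21, V = 2E/3 = 14, F = 3 + 6 = 9.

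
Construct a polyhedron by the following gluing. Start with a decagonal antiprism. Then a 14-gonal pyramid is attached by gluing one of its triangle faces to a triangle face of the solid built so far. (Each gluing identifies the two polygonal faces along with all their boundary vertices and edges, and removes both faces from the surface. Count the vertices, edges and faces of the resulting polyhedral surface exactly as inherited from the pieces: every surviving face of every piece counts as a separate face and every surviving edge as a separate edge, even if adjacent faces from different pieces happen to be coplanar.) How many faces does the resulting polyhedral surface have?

A decagonal antiprism: V=20, E=40, F=22.
Attach a 14-gonal pyramid (V=15, E=28, F=15) along a 3-gon: merge 3 vertices and 3 edges, delete both glued faces → V=32, E=65, F=35.
Check: V − E + F = 32 − 65 + 35 = 2.

35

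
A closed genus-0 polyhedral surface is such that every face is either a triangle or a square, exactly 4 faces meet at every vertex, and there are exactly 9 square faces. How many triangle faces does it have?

Let x be the number of triangles; then F = 9 + x.
Edge–face incidences: 2E = 4·9 + 3·x = 36 + 3x.
Every vertex has degree 4, so 4V = 2E.
Euler: V − E + F = 2 ⇒ (2E)/4 − E + (9 + x) = 2.
Multiply by 8: 2·(2E) − 4·(2E) + 8·(9 + x) = 16, i.e. 72 + 8x − 2·(36 + 3x) = 16.
Collecting terms: 2x = 16, so x = 8.
Then 2E = 36 + 3·8 = 60, so E = 30, V = 2E/4 = 15, F = 9 + 8 = 17.

8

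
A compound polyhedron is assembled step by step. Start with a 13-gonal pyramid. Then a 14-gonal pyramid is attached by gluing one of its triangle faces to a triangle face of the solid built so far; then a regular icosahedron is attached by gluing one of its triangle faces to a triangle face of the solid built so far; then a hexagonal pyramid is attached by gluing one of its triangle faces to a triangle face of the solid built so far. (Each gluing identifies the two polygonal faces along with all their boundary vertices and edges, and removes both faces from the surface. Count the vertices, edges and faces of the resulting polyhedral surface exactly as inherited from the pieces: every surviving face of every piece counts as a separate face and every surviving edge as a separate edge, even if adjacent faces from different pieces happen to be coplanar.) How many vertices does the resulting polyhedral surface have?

39

A 13-gonal pyramid: V=14, E=26, F=14.
Attach a 14-gonal pyramid (V=15, E=28, F=15) along a 3-gon: merge 3 vertices and 3 edges, delete both glued faces → V=26, E=51, F=27.
Attach a regular icosahedron (V=12, E=30, F=20) along a 3-gon: merge 3 vertices and 3 edges, delete both glued faces → V=35, E=78, F=45.
Attach a hexagonal pyramid (V=7, E=12, F=7) along a 3-gon: merge 3 vertices and 3 edges, delete both glued faces → V=39, E=87, F=50.
Check: V − E + F = 39 − 87 + 50 = 2.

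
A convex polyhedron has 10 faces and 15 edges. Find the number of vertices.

Here V − E + F = 2.
V = 2 + E − F = 2 + 15 − 10 = 7.

7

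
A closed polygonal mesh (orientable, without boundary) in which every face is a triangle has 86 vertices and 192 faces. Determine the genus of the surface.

Every face is a triangle, so 2E = 3·192 = 576, giving E = 288.
χ = V − E + F = 86 − 288 + 192 = -10.
For a closed orientable surface χ = 2 − 2g, so g = (2 − (-10))/2 = 6.

6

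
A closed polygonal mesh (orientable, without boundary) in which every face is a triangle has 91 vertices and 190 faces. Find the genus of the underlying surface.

3

Every face is a triangle, so 2E = 3·190 = 570, giving E = 285.
χ = V − E + F = 91 − 285 + 190 = -4.
For a closed orientable surface χ = 2 − 2g, so g = (2 − (-4))/2 = 3.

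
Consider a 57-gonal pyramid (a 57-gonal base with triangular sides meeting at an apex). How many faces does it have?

A pyramid on an n-gon base has one n-gon and n triangles: V = 57 + 1 = 58, E = 2·57 = 114, F = 57 + 1 = 58.

58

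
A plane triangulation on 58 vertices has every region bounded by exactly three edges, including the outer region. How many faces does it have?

112

In a plane triangulation 3F = 2E and V − E + F = 2, so F = 2V − 4 = 2·58 − 4 = 112.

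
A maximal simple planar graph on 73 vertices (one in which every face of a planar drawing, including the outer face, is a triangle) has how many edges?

In a plane triangulation 3F = 2E and V − E + F = 2, so E = 3V − 6 = 3·73 − 6 = 213.

213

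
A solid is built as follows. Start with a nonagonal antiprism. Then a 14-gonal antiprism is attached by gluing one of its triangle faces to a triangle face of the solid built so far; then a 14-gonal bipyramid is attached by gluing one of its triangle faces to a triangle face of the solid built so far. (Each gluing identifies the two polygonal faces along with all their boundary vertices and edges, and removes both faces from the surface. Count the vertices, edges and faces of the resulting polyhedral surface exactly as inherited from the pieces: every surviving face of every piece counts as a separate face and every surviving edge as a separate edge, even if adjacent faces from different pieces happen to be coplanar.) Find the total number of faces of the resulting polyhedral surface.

A nonagonal antiprism: V=18, E=36, F=20.
Attach a 14-gonal antiprism (V=28, E=56, F=30) along a 3-gon: merge 3 vertices and 3 edges, delete both glued faces → V=43, E=89, F=48.
Attach a 14-gonal bipyramid (V=16, E=42, F=28) along a 3-gon: merge 3 vertices and 3 edges, delete both glued faces → V=56, E=128, F=74.
Check: V − E + F = 56 − 128 + 74 = 2.

74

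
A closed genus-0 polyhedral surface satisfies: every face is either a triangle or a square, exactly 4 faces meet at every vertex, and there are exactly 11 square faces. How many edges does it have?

Let x be the number of triangles; then F = 11 + x.
Edge–face incidences: 2E = 4·11 + 3·x = 44 + 3x.
Every vertex has degree 4, so 4V = 2E.
Euler: V − E + F = 2 ⇒ (2E)/4 − E + (11 + x) = 2.
Multiply by 8: 2·(2E) − 4·(2E) + 8·(11 + x) = 16, i.e. 88 + 8x − 2·(44 + 3x) = 16.
Collecting terms: 2x = 16, so x = 8.
Then 2E = 44 + 3·8 = 68, so E = 34, V = 2E/4 = 17, F = 11 + 8 = 19.

34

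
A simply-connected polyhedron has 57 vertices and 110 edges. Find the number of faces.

Here V − E + F = 2.
F = 2 − V + E = 2 − 57 + 110 = 55.

55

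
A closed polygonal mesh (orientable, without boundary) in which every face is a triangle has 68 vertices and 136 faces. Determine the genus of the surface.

1

Every face is a triangle, so 2E = 3·136 = 408, giving E = 204.
χ = V − E + F = 68 − 204 + 136 = 0.
For a closed orientable surface χ = 2 − 2g, so g = (2 − (0))/2 = 1.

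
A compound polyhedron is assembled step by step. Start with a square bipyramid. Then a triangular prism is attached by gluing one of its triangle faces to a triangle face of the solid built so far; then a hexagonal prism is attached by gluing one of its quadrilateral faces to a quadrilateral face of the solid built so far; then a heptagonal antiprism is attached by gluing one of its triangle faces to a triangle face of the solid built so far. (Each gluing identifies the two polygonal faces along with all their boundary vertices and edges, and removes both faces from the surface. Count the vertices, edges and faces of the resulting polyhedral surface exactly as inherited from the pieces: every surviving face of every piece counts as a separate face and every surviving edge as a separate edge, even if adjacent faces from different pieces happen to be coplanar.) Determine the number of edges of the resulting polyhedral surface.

A square bipyramid: V=6, E=12, F=8.
Attach a triangular prism (V=6, E=9, F=5) along a 3-gon: merge 3 vertices and 3 edges, delete both glued faces → V=9, E=18, F=11.
Attach a hexagonal prism (V=12, E=18, F=8) along a 4-gon: merge 4 vertices and 4 edges, delete both glued faces → V=17, E=32, F=17.
Attach a heptagonal antiprism (V=14, E=28, F=16) along a 3-gon: merge 3 vertices and 3 edges, delete both glued faces → V=28, E=57, F=31.
Check: V − E + F = 28 − 57 + 31 = 2.

57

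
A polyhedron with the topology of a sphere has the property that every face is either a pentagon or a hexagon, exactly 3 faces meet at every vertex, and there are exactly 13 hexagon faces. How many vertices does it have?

46

Let x be the number of pentagons; then F = 13 + x.
Edge–face incidences: 2E = 6·13 + 5·x = 78 + 5x.
Every vertex has degree 3, so 3V = 2E.
Euler: V − E + F = 2 ⇒ (2E)/3 − E + (13 + x) = 2.
Multiply by 6: 2·(2E) − 3·(2E) + 6·(13 + x) = 12, i.e. 78 + 6x − (78 + 5x) = 12.
Collecting terms: x = 12.
Then 2E = 78 + 5·12 = 138, so E = 69, V = 2E/3 = 46, F = 13 + 12 = 25.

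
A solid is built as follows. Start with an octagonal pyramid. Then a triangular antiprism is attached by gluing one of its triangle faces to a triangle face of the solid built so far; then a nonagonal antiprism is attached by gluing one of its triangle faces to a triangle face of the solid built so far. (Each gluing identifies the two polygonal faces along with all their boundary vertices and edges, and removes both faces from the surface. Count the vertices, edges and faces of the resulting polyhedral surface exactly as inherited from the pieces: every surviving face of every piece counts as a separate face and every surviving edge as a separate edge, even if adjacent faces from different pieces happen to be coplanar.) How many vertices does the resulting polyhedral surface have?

27

An octagonal pyramid: V=9, E=16, F=9.
Attach a triangular antiprism (V=6, E=12, F=8) along a 3-gon: merge 3 vertices and 3 edges, delete both glued faces → V=12, E=25, F=15.
Attach a nonagonal antiprism (V=18, E=36, F=20) along a 3-gon: merge 3 vertices and 3 edges, delete both glued faces → V=27, E=58, F=33.
Check: V − E + F = 27 − 58 + 33 = 2.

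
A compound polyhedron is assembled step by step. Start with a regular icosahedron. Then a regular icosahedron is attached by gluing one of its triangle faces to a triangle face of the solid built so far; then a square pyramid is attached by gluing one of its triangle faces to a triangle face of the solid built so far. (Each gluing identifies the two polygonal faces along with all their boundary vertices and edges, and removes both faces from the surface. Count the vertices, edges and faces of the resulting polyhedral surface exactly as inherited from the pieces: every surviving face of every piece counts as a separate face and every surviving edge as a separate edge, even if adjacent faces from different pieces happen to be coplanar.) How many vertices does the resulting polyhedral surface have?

23

A regular icosahedron: V=12, E=30, F=20.
Attach a regular icosahedron (V=12, E=30, F=20) along a 3-gon: merge 3 vertices and 3 edges, delete both glued faces → V=21, E=57, F=38.
Attach a square pyramid (V=5, E=8, F=5) along a 3-gon: merge 3 vertices and 3 edges, delete both glued faces → V=23, E=62, F=41.
Check: V − E + F = 23 − 62 + 41 = 2.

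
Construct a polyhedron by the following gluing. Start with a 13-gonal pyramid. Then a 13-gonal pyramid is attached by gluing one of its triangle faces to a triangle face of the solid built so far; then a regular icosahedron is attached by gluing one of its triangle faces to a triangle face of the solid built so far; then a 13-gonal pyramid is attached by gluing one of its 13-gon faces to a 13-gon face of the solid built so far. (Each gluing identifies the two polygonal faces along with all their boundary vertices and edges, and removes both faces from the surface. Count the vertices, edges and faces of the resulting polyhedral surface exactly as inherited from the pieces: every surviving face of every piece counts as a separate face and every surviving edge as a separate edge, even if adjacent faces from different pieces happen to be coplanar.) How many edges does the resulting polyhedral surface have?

89

A 13-gonal pyramid: V=14, E=26, F=14.
Attach a 13-gonal pyramid (V=14, E=26, F=14) along a 3-gon: merge 3 vertices and 3 edges, delete both glued faces → V=25, E=49, F=26.
Attach a regular icosahedron (V=12, E=30, F=20) along a 3-gon: merge 3 vertices and 3 edges, delete both glued faces → V=34, E=76, F=44.
Attach a 13-gonal pyramid (V=14, E=26, F=14) along a 13-gon: merge 13 vertices and 13 edges, delete both glued faces → V=35, E=89, F=56.
Check: V − E + F = 35 − 89 + 56 = 2.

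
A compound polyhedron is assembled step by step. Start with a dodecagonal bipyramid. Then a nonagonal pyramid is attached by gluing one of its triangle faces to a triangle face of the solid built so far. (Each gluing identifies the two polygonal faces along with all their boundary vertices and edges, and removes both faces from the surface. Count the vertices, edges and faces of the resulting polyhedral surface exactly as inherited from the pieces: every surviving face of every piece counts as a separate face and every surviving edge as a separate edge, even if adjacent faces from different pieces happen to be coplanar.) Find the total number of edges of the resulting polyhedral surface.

51

A dodecagonal bipyramid: V=14, E=36, F=24.
Attach a nonagonal pyramid (V=10, E=18, F=10) along a 3-gon: merge 3 vertices and 3 edges, delete both glued faces → V=21, E=51, F=32.
Check: V − E + F = 21 − 51 + 32 = 2.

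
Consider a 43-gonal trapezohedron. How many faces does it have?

86

The n-trapezohedron (dual of the n-antiprism) has V = 2·43 + 2 = 88, E = 4·43 = 172, F = 2·43 = 86.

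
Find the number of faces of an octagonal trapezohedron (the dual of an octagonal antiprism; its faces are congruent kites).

16

The n-trapezohedron (dual of the n-antiprism) has V = 2·8 + 2 = 18, E = 4·8 = 32, F = 2·8 = 16.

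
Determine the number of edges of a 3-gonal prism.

9

A prism on an n-gon has two n-gon bases and n rectangular sides: V = 2·3 = 6, E = 3·3 = 9, F = 3 + 2 = 5.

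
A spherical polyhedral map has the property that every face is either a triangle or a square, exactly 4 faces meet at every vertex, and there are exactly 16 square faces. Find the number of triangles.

Let x be the number of triangles; then F = 16 + x.
Edge–face incidences: 2E = 4·16 + 3·x = 64 + 3x.
Every vertex has degree 4, so 4V = 2E.
Euler: V − E + F = 2 ⇒ (2E)/4 − E + (16 + x) = 2.
Multiply by 8: 2·(2E) − 4·(2E) + 8·(16 + x) = 16, i.e. 128 + 8x − 2·(64 + 3x) = 16.
Collecting terms: 2x = 16, so x = 8.
Then 2E = 64 + 3·8 = 88, so E = 44, V = 2E/4 = 22, F = 16 + 8 = 24.

8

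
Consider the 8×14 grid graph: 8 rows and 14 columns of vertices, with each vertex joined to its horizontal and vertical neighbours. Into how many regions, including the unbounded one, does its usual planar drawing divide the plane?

The grid has V = 8·14 = 112 vertices and E = 8·13 + 14·7 = 202 edges.
F = 2 − V + E = 2 − 112 + 202 = 92.

92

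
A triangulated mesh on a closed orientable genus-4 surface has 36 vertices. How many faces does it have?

χ = 2 − 2·4 = -6, and every face is a triangle so 3F = 2E.
V − E + F = -6 with E = 3F/2 gives 36 − (3/2 − 1)·F = -6, so F = 84 and E = 126.

84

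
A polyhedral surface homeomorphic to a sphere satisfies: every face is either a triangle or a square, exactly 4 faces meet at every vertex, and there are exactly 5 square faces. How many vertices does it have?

11

Let x be the number of triangles; then F = 5 + x.
Edge–face incidences: 2E = 4·5 + 3·x = 20 + 3x.
Every vertex has degree 4, so 4V = 2E.
Euler: V − E + F = 2 ⇒ (2E)/4 − E + (5 + x) = 2.
Multiply by 8: 2·(2E) − 4·(2E) + 8·(5 + x) = 16, i.e. 40 + 8x − 2·(20 + 3x) = 16.
Collecting terms: 2x = 16, so x = 8.
Then 2E = 20 + 3·8 = 44, so E = 22, V = 2E/4 = 11, F = 5 + 8 = 13.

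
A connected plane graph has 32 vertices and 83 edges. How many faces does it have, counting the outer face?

53

Euler's formula for a connected plane graph: V − E + F = 2, so F = 2 − 32 + 83 = 53.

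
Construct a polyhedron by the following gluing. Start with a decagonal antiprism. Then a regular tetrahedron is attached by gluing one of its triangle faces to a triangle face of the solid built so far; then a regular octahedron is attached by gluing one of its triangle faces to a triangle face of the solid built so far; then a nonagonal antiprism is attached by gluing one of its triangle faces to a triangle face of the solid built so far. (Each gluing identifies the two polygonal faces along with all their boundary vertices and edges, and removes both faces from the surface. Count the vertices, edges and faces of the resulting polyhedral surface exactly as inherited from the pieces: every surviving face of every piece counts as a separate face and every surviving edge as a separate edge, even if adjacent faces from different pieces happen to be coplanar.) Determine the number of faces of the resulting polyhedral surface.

48

A decagonal antiprism: V=20, E=40, F=22.
Attach a regular tetrahedron (V=4, E=6, F=4) along a 3-gon: merge 3 vertices and 3 edges, delete both glued faces → V=21, E=43, F=24.
Attach a regular octahedron (V=6, E=12, F=8) along a 3-gon: merge 3 vertices and 3 edges, delete both glued faces → V=24, E=52, F=30.
Attach a nonagonal antiprism (V=18, E=36, F=20) along a 3-gon: merge 3 vertices and 3 edges, delete both glued faces → V=39, E=85, F=48.
Check: V − E + F = 39 − 85 + 48 = 2.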